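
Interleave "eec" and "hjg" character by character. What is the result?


Interleaving "eec" and "hjg":
  Position 0: 'e' from first, 'h' from second => "eh"
  Position 1: 'e' from first, 'j' from second => "ej"
  Position 2: 'c' from first, 'g' from second => "cg"
Result: ehejcg

ehejcg


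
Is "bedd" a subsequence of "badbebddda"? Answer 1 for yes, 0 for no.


Check if "bedd" is a subsequence of "badbebddda"
Greedy scan:
  Position 0 ('b'): matches sub[0] = 'b'
  Position 1 ('a'): no match needed
  Position 2 ('d'): no match needed
  Position 3 ('b'): no match needed
  Position 4 ('e'): matches sub[1] = 'e'
  Position 5 ('b'): no match needed
  Position 6 ('d'): matches sub[2] = 'd'
  Position 7 ('d'): matches sub[3] = 'd'
  Position 8 ('d'): no match needed
  Position 9 ('a'): no match needed
All 4 characters matched => is a subsequence

1


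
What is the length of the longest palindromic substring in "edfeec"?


Input: "edfeec"
Checking substrings for palindromes:
  [3:5] "ee" (len 2) => palindrome
Longest palindromic substring: "ee" with length 2

2


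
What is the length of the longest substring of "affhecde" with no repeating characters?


Input: "affhecde"
Sliding window (track last position of each char):
  Position 0 ('a'): window [0,0] length 1 -- new best
  Position 1 ('f'): window [0,1] length 2 -- new best
  Position 2 ('f'): repeat (last at 1), move window start to 2
  Position 2 ('f'): window [2,2] length 1
  Position 3 ('h'): window [2,3] length 2
  Position 4 ('e'): window [2,4] length 3 -- new best
  Position 5 ('c'): window [2,5] length 4 -- new best
  Position 6 ('d'): window [2,6] length 5 -- new best
  Position 7 ('e'): repeat (last at 4), move window start to 5
  Position 7 ('e'): window [5,7] length 3
Longest substring with no repeats: "fhecd" with length 5

5


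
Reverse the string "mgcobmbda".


Input: mgcobmbda
Reading characters right to left:
  Position 8: 'a'
  Position 7: 'd'
  Position 6: 'b'
  Position 5: 'm'
  Position 4: 'b'
  Position 3: 'o'
  Position 2: 'c'
  Position 1: 'g'
  Position 0: 'm'
Reversed: adbmbocgm

adbmbocgm


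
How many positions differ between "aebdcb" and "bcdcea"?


Comparing "aebdcb" and "bcdcea" position by position:
  Position 0: 'a' vs 'b' => DIFFER
  Position 1: 'e' vs 'c' => DIFFER
  Position 2: 'b' vs 'd' => DIFFER
  Position 3: 'd' vs 'c' => DIFFER
  Position 4: 'c' vs 'e' => DIFFER
  Position 5: 'b' vs 'a' => DIFFER
Positions that differ: 6

6


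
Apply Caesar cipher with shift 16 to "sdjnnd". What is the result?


Caesar cipher: shift "sdjnnd" by 16
  's' (pos 18) + 16 = pos 8 = 'i'
  'd' (pos 3) + 16 = pos 19 = 't'
  'j' (pos 9) + 16 = pos 25 = 'z'
  'n' (pos 13) + 16 = pos 3 = 'd'
  'n' (pos 13) + 16 = pos 3 = 'd'
  'd' (pos 3) + 16 = pos 19 = 't'
Result: itzddt

itzddt


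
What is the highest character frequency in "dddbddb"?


Input: dddbddb
Character counts:
  'b': 2
  'd': 5
Maximum frequency: 5

5


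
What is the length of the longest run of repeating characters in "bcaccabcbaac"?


Input: "bcaccabcbaac"
Scanning for longest run:
  Position 1 ('c'): new char, reset run to 1
  Position 2 ('a'): new char, reset run to 1
  Position 3 ('c'): new char, reset run to 1
  Position 4 ('c'): continues run of 'c', length=2
  Position 5 ('a'): new char, reset run to 1
  Position 6 ('b'): new char, reset run to 1
  Position 7 ('c'): new char, reset run to 1
  Position 8 ('b'): new char, reset run to 1
  Position 9 ('a'): new char, reset run to 1
  Position 10 ('a'): continues run of 'a', length=2
  Position 11 ('c'): new char, reset run to 1
Longest run: 'c' with length 2

2


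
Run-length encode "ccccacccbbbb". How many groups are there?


Input: ccccacccbbbb
Scanning for consecutive runs:
  Group 1: 'c' x 4 (positions 0-3)
  Group 2: 'a' x 1 (positions 4-4)
  Group 3: 'c' x 3 (positions 5-7)
  Group 4: 'b' x 4 (positions 8-11)
Total groups: 4

4


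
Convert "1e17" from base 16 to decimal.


Input: "1e17" in base 16
Positional expansion:
  Digit '1' (value 1) x 16^3 = 4096
  Digit 'e' (value 14) x 16^2 = 3584
  Digit '1' (value 1) x 16^1 = 16
  Digit '7' (value 7) x 16^0 = 7
Sum = 7703

7703


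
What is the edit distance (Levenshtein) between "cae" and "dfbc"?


Computing edit distance: "cae" -> "dfbc"
DP table:
           d    f    b    c
      0    1    2    3    4
  c   1    1    2    3    3
  a   2    2    2    3    4
  e   3    3    3    3    4
Edit distance = dp[3][4] = 4

4


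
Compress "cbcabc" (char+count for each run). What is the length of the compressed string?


Input: cbcabc
Runs:
  'c' x 1 => "c1"
  'b' x 1 => "b1"
  'c' x 1 => "c1"
  'a' x 1 => "a1"
  'b' x 1 => "b1"
  'c' x 1 => "c1"
Compressed: "c1b1c1a1b1c1"
Compressed length: 12

12


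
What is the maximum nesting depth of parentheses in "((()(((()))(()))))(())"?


Input: "((()(((()))(()))))(())"
Tracking depth:
  Position 0 '(': depth becomes 1
  Position 1 '(': depth becomes 2
  Position 2 '(': depth becomes 3
  Position 3 ')': depth becomes 2
  Position 4 '(': depth becomes 3
  Position 5 '(': depth becomes 4
  Position 6 '(': depth becomes 5
  Position 7 '(': depth becomes 6
  Position 8 ')': depth becomes 5
  Position 9 ')': depth becomes 4
  Position 10 ')': depth becomes 3
  Position 11 '(': depth becomes 4
  Position 12 '(': depth becomes 5
  Position 13 ')': depth becomes 4
  Position 14 ')': depth becomes 3
  Position 15 ')': depth becomes 2
  Position 16 ')': depth becomes 1
  Position 17 ')': depth becomes 0
  Position 18 '(': depth becomes 1
  Position 19 '(': depth becomes 2
  Position 20 ')': depth becomes 1
  Position 21 ')': depth becomes 0
Maximum depth reached: 6

6


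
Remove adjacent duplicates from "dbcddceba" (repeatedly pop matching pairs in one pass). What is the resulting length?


Input: dbcddceba
Stack-based adjacent duplicate removal:
  Read 'd': push. Stack: d
  Read 'b': push. Stack: db
  Read 'c': push. Stack: dbc
  Read 'd': push. Stack: dbcd
  Read 'd': matches stack top 'd' => pop. Stack: dbc
  Read 'c': matches stack top 'c' => pop. Stack: db
  Read 'e': push. Stack: dbe
  Read 'b': push. Stack: dbeb
  Read 'a': push. Stack: dbeba
Final stack: "dbeba" (length 5)

5


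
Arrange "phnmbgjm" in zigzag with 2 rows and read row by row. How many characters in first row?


Zigzag "phnmbgjm" into 2 rows:
Placing characters:
  'p' => row 0
  'h' => row 1
  'n' => row 0
  'm' => row 1
  'b' => row 0
  'g' => row 1
  'j' => row 0
  'm' => row 1
Rows:
  Row 0: "pnbj"
  Row 1: "hmgm"
First row length: 4

4


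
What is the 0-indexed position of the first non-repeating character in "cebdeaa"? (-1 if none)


Input: cebdeaa
Character frequencies:
  'a': 2
  'b': 1
  'c': 1
  'd': 1
  'e': 2
Scanning left to right for freq == 1:
  Position 0 ('c'): unique! => answer = 0

0


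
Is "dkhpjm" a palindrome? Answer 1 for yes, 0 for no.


Input: dkhpjm
Reversed: mjphkd
  Compare pos 0 ('d') with pos 5 ('m'): MISMATCH
  Compare pos 1 ('k') with pos 4 ('j'): MISMATCH
  Compare pos 2 ('h') with pos 3 ('p'): MISMATCH
Result: not a palindrome

0


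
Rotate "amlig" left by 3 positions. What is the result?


Input: "amlig", rotate left by 3
First 3 characters: "aml"
Remaining characters: "ig"
Concatenate remaining + first: "ig" + "aml" = "igaml"

igaml


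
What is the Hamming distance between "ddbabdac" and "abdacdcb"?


Comparing "ddbabdac" and "abdacdcb" position by position:
  Position 0: 'd' vs 'a' => differ
  Position 1: 'd' vs 'b' => differ
  Position 2: 'b' vs 'd' => differ
  Position 3: 'a' vs 'a' => same
  Position 4: 'b' vs 'c' => differ
  Position 5: 'd' vs 'd' => same
  Position 6: 'a' vs 'c' => differ
  Position 7: 'c' vs 'b' => differ
Total differences (Hamming distance): 6

6


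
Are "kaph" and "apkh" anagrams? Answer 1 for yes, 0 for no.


Strings: "kaph", "apkh"
Sorted first:  ahkp
Sorted second: ahkp
Sorted forms match => anagrams

1


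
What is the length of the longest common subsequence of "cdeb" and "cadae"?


LCS of "cdeb" and "cadae"
DP table:
           c    a    d    a    e
      0    0    0    0    0    0
  c   0    1    1    1    1    1
  d   0    1    1    2    2    2
  e   0    1    1    2    2    3
  b   0    1    1    2    2    3
LCS length = dp[4][5] = 3

3


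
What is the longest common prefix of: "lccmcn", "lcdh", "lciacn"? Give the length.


Words: lccmcn, lcdh, lciacn
  Position 0: all 'l' => match
  Position 1: all 'c' => match
  Position 2: ('c', 'd', 'i') => mismatch, stop
LCP = "lc" (length 2)

2


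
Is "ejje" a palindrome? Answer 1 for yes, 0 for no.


Input: ejje
Reversed: ejje
  Compare pos 0 ('e') with pos 3 ('e'): match
  Compare pos 1 ('j') with pos 2 ('j'): match
Result: palindrome

1


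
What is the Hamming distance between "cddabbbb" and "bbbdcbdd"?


Comparing "cddabbbb" and "bbbdcbdd" position by position:
  Position 0: 'c' vs 'b' => differ
  Position 1: 'd' vs 'b' => differ
  Position 2: 'd' vs 'b' => differ
  Position 3: 'a' vs 'd' => differ
  Position 4: 'b' vs 'c' => differ
  Position 5: 'b' vs 'b' => same
  Position 6: 'b' vs 'd' => differ
  Position 7: 'b' vs 'd' => differ
Total differences (Hamming distance): 7

7


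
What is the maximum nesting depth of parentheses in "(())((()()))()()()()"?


Input: "(())((()()))()()()()"
Tracking depth:
  Position 0 '(': depth becomes 1
  Position 1 '(': depth becomes 2
  Position 2 ')': depth becomes 1
  Position 3 ')': depth becomes 0
  Position 4 '(': depth becomes 1
  Position 5 '(': depth becomes 2
  Position 6 '(': depth becomes 3
  Position 7 ')': depth becomes 2
  Position 8 '(': depth becomes 3
  Position 9 ')': depth becomes 2
  Position 10 ')': depth becomes 1
  Position 11 ')': depth becomes 0
  Position 12 '(': depth becomes 1
  Position 13 ')': depth becomes 0
  Position 14 '(': depth becomes 1
  Position 15 ')': depth becomes 0
  Position 16 '(': depth becomes 1
  Position 17 ')': depth becomes 0
  Position 18 '(': depth becomes 1
  Position 19 ')': depth becomes 0
Maximum depth reached: 3

3


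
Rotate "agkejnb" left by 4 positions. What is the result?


Input: "agkejnb", rotate left by 4
First 4 characters: "agke"
Remaining characters: "jnb"
Concatenate remaining + first: "jnb" + "agke" = "jnbagke"

jnbagke


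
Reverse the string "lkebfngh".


Input: lkebfngh
Reading characters right to left:
  Position 7: 'h'
  Position 6: 'g'
  Position 5: 'n'
  Position 4: 'f'
  Position 3: 'b'
  Position 2: 'e'
  Position 1: 'k'
  Position 0: 'l'
Reversed: hgnfbekl

hgnfbekl


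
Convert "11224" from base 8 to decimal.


Input: "11224" in base 8
Positional expansion:
  Digit '1' (value 1) x 8^4 = 4096
  Digit '1' (value 1) x 8^3 = 512
  Digit '2' (value 2) x 8^2 = 128
  Digit '2' (value 2) x 8^1 = 16
  Digit '4' (value 4) x 8^0 = 4
Sum = 4756

4756


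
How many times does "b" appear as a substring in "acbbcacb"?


Searching for "b" in "acbbcacb"
Scanning each position:
  Position 0: "a" => no
  Position 1: "c" => no
  Position 2: "b" => MATCH
  Position 3: "b" => MATCH
  Position 4: "c" => no
  Position 5: "a" => no
  Position 6: "c" => no
  Position 7: "b" => MATCH
Total occurrences: 3

3


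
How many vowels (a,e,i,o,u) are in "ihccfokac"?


Input: ihccfokac
Checking each character:
  'i' at position 0: vowel (running total: 1)
  'h' at position 1: consonant
  'c' at position 2: consonant
  'c' at position 3: consonant
  'f' at position 4: consonant
  'o' at position 5: vowel (running total: 2)
  'k' at position 6: consonant
  'a' at position 7: vowel (running total: 3)
  'c' at position 8: consonant
Total vowels: 3

3


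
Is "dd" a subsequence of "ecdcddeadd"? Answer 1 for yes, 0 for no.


Check if "dd" is a subsequence of "ecdcddeadd"
Greedy scan:
  Position 0 ('e'): no match needed
  Position 1 ('c'): no match needed
  Position 2 ('d'): matches sub[0] = 'd'
  Position 3 ('c'): no match needed
  Position 4 ('d'): matches sub[1] = 'd'
  Position 5 ('d'): no match needed
  Position 6 ('e'): no match needed
  Position 7 ('a'): no match needed
  Position 8 ('d'): no match needed
  Position 9 ('d'): no match needed
All 2 characters matched => is a subsequence

1


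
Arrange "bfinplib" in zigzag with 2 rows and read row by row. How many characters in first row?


Zigzag "bfinplib" into 2 rows:
Placing characters:
  'b' => row 0
  'f' => row 1
  'i' => row 0
  'n' => row 1
  'p' => row 0
  'l' => row 1
  'i' => row 0
  'b' => row 1
Rows:
  Row 0: "bipi"
  Row 1: "fnlb"
First row length: 4

4


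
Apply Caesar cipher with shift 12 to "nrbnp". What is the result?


Caesar cipher: shift "nrbnp" by 12
  'n' (pos 13) + 12 = pos 25 = 'z'
  'r' (pos 17) + 12 = pos 3 = 'd'
  'b' (pos 1) + 12 = pos 13 = 'n'
  'n' (pos 13) + 12 = pos 25 = 'z'
  'p' (pos 15) + 12 = pos 1 = 'b'
Result: zdnzb

zdnzb


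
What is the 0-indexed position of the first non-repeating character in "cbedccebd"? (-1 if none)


Input: cbedccebd
Character frequencies:
  'b': 2
  'c': 3
  'd': 2
  'e': 2
Scanning left to right for freq == 1:
  Position 0 ('c'): freq=3, skip
  Position 1 ('b'): freq=2, skip
  Position 2 ('e'): freq=2, skip
  Position 3 ('d'): freq=2, skip
  Position 4 ('c'): freq=3, skip
  Position 5 ('c'): freq=3, skip
  Position 6 ('e'): freq=2, skip
  Position 7 ('b'): freq=2, skip
  Position 8 ('d'): freq=2, skip
  No unique character found => answer = -1

-1


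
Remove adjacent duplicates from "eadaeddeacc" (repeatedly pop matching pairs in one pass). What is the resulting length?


Input: eadaeddeacc
Stack-based adjacent duplicate removal:
  Read 'e': push. Stack: e
  Read 'a': push. Stack: ea
  Read 'd': push. Stack: ead
  Read 'a': push. Stack: eada
  Read 'e': push. Stack: eadae
  Read 'd': push. Stack: eadaed
  Read 'd': matches stack top 'd' => pop. Stack: eadae
  Read 'e': matches stack top 'e' => pop. Stack: eada
  Read 'a': matches stack top 'a' => pop. Stack: ead
  Read 'c': push. Stack: eadc
  Read 'c': matches stack top 'c' => pop. Stack: ead
Final stack: "ead" (length 3)

3


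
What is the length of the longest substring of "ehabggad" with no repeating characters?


Input: "ehabggad"
Sliding window (track last position of each char):
  Position 0 ('e'): window [0,0] length 1 -- new best
  Position 1 ('h'): window [0,1] length 2 -- new best
  Position 2 ('a'): window [0,2] length 3 -- new best
  Position 3 ('b'): window [0,3] length 4 -- new best
  Position 4 ('g'): window [0,4] length 5 -- new best
  Position 5 ('g'): repeat (last at 4), move window start to 5
  Position 5 ('g'): window [5,5] length 1
  Position 6 ('a'): window [5,6] length 2
  Position 7 ('d'): window [5,7] length 3
Longest substring with no repeats: "ehabg" with length 5

5


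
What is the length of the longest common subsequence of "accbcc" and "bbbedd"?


LCS of "accbcc" and "bbbedd"
DP table:
           b    b    b    e    d    d
      0    0    0    0    0    0    0
  a   0    0    0    0    0    0    0
  c   0    0    0    0    0    0    0
  c   0    0    0    0    0    0    0
  b   0    1    1    1    1    1    1
  c   0    1    1    1    1    1    1
  c   0    1    1    1    1    1    1
LCS length = dp[6][6] = 1

1


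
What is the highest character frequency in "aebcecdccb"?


Input: aebcecdccb
Character counts:
  'a': 1
  'b': 2
  'c': 4
  'd': 1
  'e': 2
Maximum frequency: 4

4


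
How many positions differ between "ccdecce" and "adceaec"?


Comparing "ccdecce" and "adceaec" position by position:
  Position 0: 'c' vs 'a' => DIFFER
  Position 1: 'c' vs 'd' => DIFFER
  Position 2: 'd' vs 'c' => DIFFER
  Position 3: 'e' vs 'e' => same
  Position 4: 'c' vs 'a' => DIFFER
  Position 5: 'c' vs 'e' => DIFFER
  Position 6: 'e' vs 'c' => DIFFER
Positions that differ: 6

6


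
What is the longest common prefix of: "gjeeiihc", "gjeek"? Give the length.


Words: gjeeiihc, gjeek
  Position 0: all 'g' => match
  Position 1: all 'j' => match
  Position 2: all 'e' => match
  Position 3: all 'e' => match
  Position 4: ('i', 'k') => mismatch, stop
LCP = "gjee" (length 4)

4


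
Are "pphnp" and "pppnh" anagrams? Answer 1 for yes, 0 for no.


Strings: "pphnp", "pppnh"
Sorted first:  hnppp
Sorted second: hnppp
Sorted forms match => anagrams

1


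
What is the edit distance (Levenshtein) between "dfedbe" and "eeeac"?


Computing edit distance: "dfedbe" -> "eeeac"
DP table:
           e    e    e    a    c
      0    1    2    3    4    5
  d   1    1    2    3    4    5
  f   2    2    2    3    4    5
  e   3    2    2    2    3    4
  d   4    3    3    3    3    4
  b   5    4    4    4    4    4
  e   6    5    4    4    5    5
Edit distance = dp[6][5] = 5

5


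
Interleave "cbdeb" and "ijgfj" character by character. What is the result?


Interleaving "cbdeb" and "ijgfj":
  Position 0: 'c' from first, 'i' from second => "ci"
  Position 1: 'b' from first, 'j' from second => "bj"
  Position 2: 'd' from first, 'g' from second => "dg"
  Position 3: 'e' from first, 'f' from second => "ef"
  Position 4: 'b' from first, 'j' from second => "bj"
Result: cibjdgefbj

cibjdgefbj


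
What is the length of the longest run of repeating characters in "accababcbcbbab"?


Input: "accababcbcbbab"
Scanning for longest run:
  Position 1 ('c'): new char, reset run to 1
  Position 2 ('c'): continues run of 'c', length=2
  Position 3 ('a'): new char, reset run to 1
  Position 4 ('b'): new char, reset run to 1
  Position 5 ('a'): new char, reset run to 1
  Position 6 ('b'): new char, reset run to 1
  Position 7 ('c'): new char, reset run to 1
  Position 8 ('b'): new char, reset run to 1
  Position 9 ('c'): new char, reset run to 1
  Position 10 ('b'): new char, reset run to 1
  Position 11 ('b'): continues run of 'b', length=2
  Position 12 ('a'): new char, reset run to 1
  Position 13 ('b'): new char, reset run to 1
Longest run: 'c' with length 2

2


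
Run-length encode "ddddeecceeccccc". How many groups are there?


Input: ddddeecceeccccc
Scanning for consecutive runs:
  Group 1: 'd' x 4 (positions 0-3)
  Group 2: 'e' x 2 (positions 4-5)
  Group 3: 'c' x 2 (positions 6-7)
  Group 4: 'e' x 2 (positions 8-9)
  Group 5: 'c' x 5 (positions 10-14)
Total groups: 5

5


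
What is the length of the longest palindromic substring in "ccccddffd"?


Input: "ccccddffd"
Checking substrings for palindromes:
  [0:4] "cccc" (len 4) => palindrome
  [5:9] "dffd" (len 4) => palindrome
  [0:3] "ccc" (len 3) => palindrome
  [1:4] "ccc" (len 3) => palindrome
  [0:2] "cc" (len 2) => palindrome
  [1:3] "cc" (len 2) => palindrome
Longest palindromic substring: "cccc" with length 4

4


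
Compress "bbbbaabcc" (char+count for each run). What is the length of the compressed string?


Input: bbbbaabcc
Runs:
  'b' x 4 => "b4"
  'a' x 2 => "a2"
  'b' x 1 => "b1"
  'c' x 2 => "c2"
Compressed: "b4a2b1c2"
Compressed length: 8

8


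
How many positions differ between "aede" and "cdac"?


Comparing "aede" and "cdac" position by position:
  Position 0: 'a' vs 'c' => DIFFER
  Position 1: 'e' vs 'd' => DIFFER
  Position 2: 'd' vs 'a' => DIFFER
  Position 3: 'e' vs 'c' => DIFFER
Positions that differ: 4

4


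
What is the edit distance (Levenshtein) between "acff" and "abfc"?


Computing edit distance: "acff" -> "abfc"
DP table:
           a    b    f    c
      0    1    2    3    4
  a   1    0    1    2    3
  c   2    1    1    2    2
  f   3    2    2    1    2
  f   4    3    3    2    2
Edit distance = dp[4][4] = 2

2


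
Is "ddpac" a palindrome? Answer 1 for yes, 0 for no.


Input: ddpac
Reversed: capdd
  Compare pos 0 ('d') with pos 4 ('c'): MISMATCH
  Compare pos 1 ('d') with pos 3 ('a'): MISMATCH
Result: not a palindrome

0


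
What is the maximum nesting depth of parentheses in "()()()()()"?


Input: "()()()()()"
Tracking depth:
  Position 0 '(': depth becomes 1
  Position 1 ')': depth becomes 0
  Position 2 '(': depth becomes 1
  Position 3 ')': depth becomes 0
  Position 4 '(': depth becomes 1
  Position 5 ')': depth becomes 0
  Position 6 '(': depth becomes 1
  Position 7 ')': depth becomes 0
  Position 8 '(': depth becomes 1
  Position 9 ')': depth becomes 0
Maximum depth reached: 1

1


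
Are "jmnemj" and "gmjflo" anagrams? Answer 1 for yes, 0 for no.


Strings: "jmnemj", "gmjflo"
Sorted first:  ejjmmn
Sorted second: fgjlmo
Differ at position 0: 'e' vs 'f' => not anagrams

0


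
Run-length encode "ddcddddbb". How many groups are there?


Input: ddcddddbb
Scanning for consecutive runs:
  Group 1: 'd' x 2 (positions 0-1)
  Group 2: 'c' x 1 (positions 2-2)
  Group 3: 'd' x 4 (positions 3-6)
  Group 4: 'b' x 2 (positions 7-8)
Total groups: 4

4


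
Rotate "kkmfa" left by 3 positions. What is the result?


Input: "kkmfa", rotate left by 3
First 3 characters: "kkm"
Remaining characters: "fa"
Concatenate remaining + first: "fa" + "kkm" = "fakkm"

fakkm


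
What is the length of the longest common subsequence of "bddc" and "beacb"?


LCS of "bddc" and "beacb"
DP table:
           b    e    a    c    b
      0    0    0    0    0    0
  b   0    1    1    1    1    1
  d   0    1    1    1    1    1
  d   0    1    1    1    1    1
  c   0    1    1    1    2    2
LCS length = dp[4][5] = 2

2


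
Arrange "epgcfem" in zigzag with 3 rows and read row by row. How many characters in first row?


Zigzag "epgcfem" into 3 rows:
Placing characters:
  'e' => row 0
  'p' => row 1
  'g' => row 2
  'c' => row 1
  'f' => row 0
  'e' => row 1
  'm' => row 2
Rows:
  Row 0: "ef"
  Row 1: "pce"
  Row 2: "gm"
First row length: 2

2


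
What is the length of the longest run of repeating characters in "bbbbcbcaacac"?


Input: "bbbbcbcaacac"
Scanning for longest run:
  Position 1 ('b'): continues run of 'b', length=2
  Position 2 ('b'): continues run of 'b', length=3
  Position 3 ('b'): continues run of 'b', length=4
  Position 4 ('c'): new char, reset run to 1
  Position 5 ('b'): new char, reset run to 1
  Position 6 ('c'): new char, reset run to 1
  Position 7 ('a'): new char, reset run to 1
  Position 8 ('a'): continues run of 'a', length=2
  Position 9 ('c'): new char, reset run to 1
  Position 10 ('a'): new char, reset run to 1
  Position 11 ('c'): new char, reset run to 1
Longest run: 'b' with length 4

4


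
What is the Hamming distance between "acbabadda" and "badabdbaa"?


Comparing "acbabadda" and "badabdbaa" position by position:
  Position 0: 'a' vs 'b' => differ
  Position 1: 'c' vs 'a' => differ
  Position 2: 'b' vs 'd' => differ
  Position 3: 'a' vs 'a' => same
  Position 4: 'b' vs 'b' => same
  Position 5: 'a' vs 'd' => differ
  Position 6: 'd' vs 'b' => differ
  Position 7: 'd' vs 'a' => differ
  Position 8: 'a' vs 'a' => same
Total differences (Hamming distance): 6

6


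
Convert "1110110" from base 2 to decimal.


Input: "1110110" in base 2
Positional expansion:
  Digit '1' (value 1) x 2^6 = 64
  Digit '1' (value 1) x 2^5 = 32
  Digit '1' (value 1) x 2^4 = 16
  Digit '0' (value 0) x 2^3 = 0
  Digit '1' (value 1) x 2^2 = 4
  Digit '1' (value 1) x 2^1 = 2
  Digit '0' (value 0) x 2^0 = 0
Sum = 118

118


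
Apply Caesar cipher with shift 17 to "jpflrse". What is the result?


Caesar cipher: shift "jpflrse" by 17
  'j' (pos 9) + 17 = pos 0 = 'a'
  'p' (pos 15) + 17 = pos 6 = 'g'
  'f' (pos 5) + 17 = pos 22 = 'w'
  'l' (pos 11) + 17 = pos 2 = 'c'
  'r' (pos 17) + 17 = pos 8 = 'i'
  's' (pos 18) + 17 = pos 9 = 'j'
  'e' (pos 4) + 17 = pos 21 = 'v'
Result: agwcijv

agwcijv


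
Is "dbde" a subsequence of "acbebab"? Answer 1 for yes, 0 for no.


Check if "dbde" is a subsequence of "acbebab"
Greedy scan:
  Position 0 ('a'): no match needed
  Position 1 ('c'): no match needed
  Position 2 ('b'): no match needed
  Position 3 ('e'): no match needed
  Position 4 ('b'): no match needed
  Position 5 ('a'): no match needed
  Position 6 ('b'): no match needed
Only matched 0/4 characters => not a subsequence

0


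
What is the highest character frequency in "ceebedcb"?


Input: ceebedcb
Character counts:
  'b': 2
  'c': 2
  'd': 1
  'e': 3
Maximum frequency: 3

3


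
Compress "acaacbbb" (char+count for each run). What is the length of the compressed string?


Input: acaacbbb
Runs:
  'a' x 1 => "a1"
  'c' x 1 => "c1"
  'a' x 2 => "a2"
  'c' x 1 => "c1"
  'b' x 3 => "b3"
Compressed: "a1c1a2c1b3"
Compressed length: 10

10


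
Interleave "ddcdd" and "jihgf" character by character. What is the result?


Interleaving "ddcdd" and "jihgf":
  Position 0: 'd' from first, 'j' from second => "dj"
  Position 1: 'd' from first, 'i' from second => "di"
  Position 2: 'c' from first, 'h' from second => "ch"
  Position 3: 'd' from first, 'g' from second => "dg"
  Position 4: 'd' from first, 'f' from second => "df"
Result: djdichdgdf

djdichdgdf


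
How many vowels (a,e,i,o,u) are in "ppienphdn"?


Input: ppienphdn
Checking each character:
  'p' at position 0: consonant
  'p' at position 1: consonant
  'i' at position 2: vowel (running total: 1)
  'e' at position 3: vowel (running total: 2)
  'n' at position 4: consonant
  'p' at position 5: consonant
  'h' at position 6: consonant
  'd' at position 7: consonant
  'n' at position 8: consonant
Total vowels: 2

2


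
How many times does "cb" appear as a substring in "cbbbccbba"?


Searching for "cb" in "cbbbccbba"
Scanning each position:
  Position 0: "cb" => MATCH
  Position 1: "bb" => no
  Position 2: "bb" => no
  Position 3: "bc" => no
  Position 4: "cc" => no
  Position 5: "cb" => MATCH
  Position 6: "bb" => no
  Position 7: "ba" => no
Total occurrences: 2

2


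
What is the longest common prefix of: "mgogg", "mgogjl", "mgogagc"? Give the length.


Words: mgogg, mgogjl, mgogagc
  Position 0: all 'm' => match
  Position 1: all 'g' => match
  Position 2: all 'o' => match
  Position 3: all 'g' => match
  Position 4: ('g', 'j', 'a') => mismatch, stop
LCP = "mgog" (length 4)

4


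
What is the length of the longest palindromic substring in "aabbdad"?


Input: "aabbdad"
Checking substrings for palindromes:
  [4:7] "dad" (len 3) => palindrome
  [0:2] "aa" (len 2) => palindrome
  [2:4] "bb" (len 2) => palindrome
Longest palindromic substring: "dad" with length 3

3


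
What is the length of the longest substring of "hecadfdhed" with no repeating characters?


Input: "hecadfdhed"
Sliding window (track last position of each char):
  Position 0 ('h'): window [0,0] length 1 -- new best
  Position 1 ('e'): window [0,1] length 2 -- new best
  Position 2 ('c'): window [0,2] length 3 -- new best
  Position 3 ('a'): window [0,3] length 4 -- new best
  Position 4 ('d'): window [0,4] length 5 -- new best
  Position 5 ('f'): window [0,5] length 6 -- new best
  Position 6 ('d'): repeat (last at 4), move window start to 5
  Position 6 ('d'): window [5,6] length 2
  Position 7 ('h'): window [5,7] length 3
  Position 8 ('e'): window [5,8] length 4
  Position 9 ('d'): repeat (last at 6), move window start to 7
  Position 9 ('d'): window [7,9] length 3
Longest substring with no repeats: "hecadf" with length 6

6


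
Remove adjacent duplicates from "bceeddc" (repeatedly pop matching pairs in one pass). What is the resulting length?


Input: bceeddc
Stack-based adjacent duplicate removal:
  Read 'b': push. Stack: b
  Read 'c': push. Stack: bc
  Read 'e': push. Stack: bce
  Read 'e': matches stack top 'e' => pop. Stack: bc
  Read 'd': push. Stack: bcd
  Read 'd': matches stack top 'd' => pop. Stack: bc
  Read 'c': matches stack top 'c' => pop. Stack: b
Final stack: "b" (length 1)

1


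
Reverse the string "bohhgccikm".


Input: bohhgccikm
Reading characters right to left:
  Position 9: 'm'
  Position 8: 'k'
  Position 7: 'i'
  Position 6: 'c'
  Position 5: 'c'
  Position 4: 'g'
  Position 3: 'h'
  Position 2: 'h'
  Position 1: 'o'
  Position 0: 'b'
Reversed: mkiccghhob

mkiccghhob


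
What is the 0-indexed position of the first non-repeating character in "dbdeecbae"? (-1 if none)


Input: dbdeecbae
Character frequencies:
  'a': 1
  'b': 2
  'c': 1
  'd': 2
  'e': 3
Scanning left to right for freq == 1:
  Position 0 ('d'): freq=2, skip
  Position 1 ('b'): freq=2, skip
  Position 2 ('d'): freq=2, skip
  Position 3 ('e'): freq=3, skip
  Position 4 ('e'): freq=3, skip
  Position 5 ('c'): unique! => answer = 5

5


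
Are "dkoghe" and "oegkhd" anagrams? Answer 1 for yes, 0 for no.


Strings: "dkoghe", "oegkhd"
Sorted first:  deghko
Sorted second: deghko
Sorted forms match => anagrams

1


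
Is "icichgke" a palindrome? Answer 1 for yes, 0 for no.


Input: icichgke
Reversed: ekghcici
  Compare pos 0 ('i') with pos 7 ('e'): MISMATCH
  Compare pos 1 ('c') with pos 6 ('k'): MISMATCH
  Compare pos 2 ('i') with pos 5 ('g'): MISMATCH
  Compare pos 3 ('c') with pos 4 ('h'): MISMATCH
Result: not a palindrome

0


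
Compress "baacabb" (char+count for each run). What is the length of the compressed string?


Input: baacabb
Runs:
  'b' x 1 => "b1"
  'a' x 2 => "a2"
  'c' x 1 => "c1"
  'a' x 1 => "a1"
  'b' x 2 => "b2"
Compressed: "b1a2c1a1b2"
Compressed length: 10

10


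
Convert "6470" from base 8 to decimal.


Input: "6470" in base 8
Positional expansion:
  Digit '6' (value 6) x 8^3 = 3072
  Digit '4' (value 4) x 8^2 = 256
  Digit '7' (value 7) x 8^1 = 56
  Digit '0' (value 0) x 8^0 = 0
Sum = 3384

3384


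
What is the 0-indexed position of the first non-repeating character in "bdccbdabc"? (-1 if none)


Input: bdccbdabc
Character frequencies:
  'a': 1
  'b': 3
  'c': 3
  'd': 2
Scanning left to right for freq == 1:
  Position 0 ('b'): freq=3, skip
  Position 1 ('d'): freq=2, skip
  Position 2 ('c'): freq=3, skip
  Position 3 ('c'): freq=3, skip
  Position 4 ('b'): freq=3, skip
  Position 5 ('d'): freq=2, skip
  Position 6 ('a'): unique! => answer = 6

6


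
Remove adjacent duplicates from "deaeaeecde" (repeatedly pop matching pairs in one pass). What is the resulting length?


Input: deaeaeecde
Stack-based adjacent duplicate removal:
  Read 'd': push. Stack: d
  Read 'e': push. Stack: de
  Read 'a': push. Stack: dea
  Read 'e': push. Stack: deae
  Read 'a': push. Stack: deaea
  Read 'e': push. Stack: deaeae
  Read 'e': matches stack top 'e' => pop. Stack: deaea
  Read 'c': push. Stack: deaeac
  Read 'd': push. Stack: deaeacd
  Read 'e': push. Stack: deaeacde
Final stack: "deaeacde" (length 8)

8


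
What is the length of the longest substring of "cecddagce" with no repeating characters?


Input: "cecddagce"
Sliding window (track last position of each char):
  Position 0 ('c'): window [0,0] length 1 -- new best
  Position 1 ('e'): window [0,1] length 2 -- new best
  Position 2 ('c'): repeat (last at 0), move window start to 1
  Position 2 ('c'): window [1,2] length 2
  Position 3 ('d'): window [1,3] length 3 -- new best
  Position 4 ('d'): repeat (last at 3), move window start to 4
  Position 4 ('d'): window [4,4] length 1
  Position 5 ('a'): window [4,5] length 2
  Position 6 ('g'): window [4,6] length 3
  Position 7 ('c'): window [4,7] length 4 -- new best
  Position 8 ('e'): window [4,8] length 5 -- new best
Longest substring with no repeats: "dagce" with length 5

5


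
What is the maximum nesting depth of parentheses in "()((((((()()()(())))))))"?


Input: "()((((((()()()(())))))))"
Tracking depth:
  Position 0 '(': depth becomes 1
  Position 1 ')': depth becomes 0
  Position 2 '(': depth becomes 1
  Position 3 '(': depth becomes 2
  Position 4 '(': depth becomes 3
  Position 5 '(': depth becomes 4
  Position 6 '(': depth becomes 5
  Position 7 '(': depth becomes 6
  Position 8 '(': depth becomes 7
  Position 9 ')': depth becomes 6
  Position 10 '(': depth becomes 7
  Position 11 ')': depth becomes 6
  Position 12 '(': depth becomes 7
  Position 13 ')': depth becomes 6
  Position 14 '(': depth becomes 7
  Position 15 '(': depth becomes 8
  Position 16 ')': depth becomes 7
  Position 17 ')': depth becomes 6
  Position 18 ')': depth becomes 5
  Position 19 ')': depth becomes 4
  Position 20 ')': depth becomes 3
  Position 21 ')': depth becomes 2
  Position 22 ')': depth becomes 1
  Position 23 ')': depth becomes 0
Maximum depth reached: 8

8


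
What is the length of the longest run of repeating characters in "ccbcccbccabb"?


Input: "ccbcccbccabb"
Scanning for longest run:
  Position 1 ('c'): continues run of 'c', length=2
  Position 2 ('b'): new char, reset run to 1
  Position 3 ('c'): new char, reset run to 1
  Position 4 ('c'): continues run of 'c', length=2
  Position 5 ('c'): continues run of 'c', length=3
  Position 6 ('b'): new char, reset run to 1
  Position 7 ('c'): new char, reset run to 1
  Position 8 ('c'): continues run of 'c', length=2
  Position 9 ('a'): new char, reset run to 1
  Position 10 ('b'): new char, reset run to 1
  Position 11 ('b'): continues run of 'b', length=2
Longest run: 'c' with length 3

3


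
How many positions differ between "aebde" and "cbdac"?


Comparing "aebde" and "cbdac" position by position:
  Position 0: 'a' vs 'c' => DIFFER
  Position 1: 'e' vs 'b' => DIFFER
  Position 2: 'b' vs 'd' => DIFFER
  Position 3: 'd' vs 'a' => DIFFER
  Position 4: 'e' vs 'c' => DIFFER
Positions that differ: 5

5


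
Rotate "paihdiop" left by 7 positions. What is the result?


Input: "paihdiop", rotate left by 7
First 7 characters: "paihdio"
Remaining characters: "p"
Concatenate remaining + first: "p" + "paihdio" = "ppaihdio"

ppaihdio


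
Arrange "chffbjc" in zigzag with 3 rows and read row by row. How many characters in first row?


Zigzag "chffbjc" into 3 rows:
Placing characters:
  'c' => row 0
  'h' => row 1
  'f' => row 2
  'f' => row 1
  'b' => row 0
  'j' => row 1
  'c' => row 2
Rows:
  Row 0: "cb"
  Row 1: "hfj"
  Row 2: "fc"
First row length: 2

2


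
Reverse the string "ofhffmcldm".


Input: ofhffmcldm
Reading characters right to left:
  Position 9: 'm'
  Position 8: 'd'
  Position 7: 'l'
  Position 6: 'c'
  Position 5: 'm'
  Position 4: 'f'
  Position 3: 'f'
  Position 2: 'h'
  Position 1: 'f'
  Position 0: 'o'
Reversed: mdlcmffhfo

mdlcmffhfo


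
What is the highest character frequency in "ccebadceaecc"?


Input: ccebadceaecc
Character counts:
  'a': 2
  'b': 1
  'c': 5
  'd': 1
  'e': 3
Maximum frequency: 5

5


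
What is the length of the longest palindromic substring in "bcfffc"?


Input: "bcfffc"
Checking substrings for palindromes:
  [1:6] "cfffc" (len 5) => palindrome
  [2:5] "fff" (len 3) => palindrome
  [2:4] "ff" (len 2) => palindrome
  [3:5] "ff" (len 2) => palindrome
Longest palindromic substring: "cfffc" with length 5

5


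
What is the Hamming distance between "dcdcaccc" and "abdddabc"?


Comparing "dcdcaccc" and "abdddabc" position by position:
  Position 0: 'd' vs 'a' => differ
  Position 1: 'c' vs 'b' => differ
  Position 2: 'd' vs 'd' => same
  Position 3: 'c' vs 'd' => differ
  Position 4: 'a' vs 'd' => differ
  Position 5: 'c' vs 'a' => differ
  Position 6: 'c' vs 'b' => differ
  Position 7: 'c' vs 'c' => same
Total differences (Hamming distance): 6

6


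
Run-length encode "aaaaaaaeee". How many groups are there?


Input: aaaaaaaeee
Scanning for consecutive runs:
  Group 1: 'a' x 7 (positions 0-6)
  Group 2: 'e' x 3 (positions 7-9)
Total groups: 2

2


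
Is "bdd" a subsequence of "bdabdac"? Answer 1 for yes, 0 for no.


Check if "bdd" is a subsequence of "bdabdac"
Greedy scan:
  Position 0 ('b'): matches sub[0] = 'b'
  Position 1 ('d'): matches sub[1] = 'd'
  Position 2 ('a'): no match needed
  Position 3 ('b'): no match needed
  Position 4 ('d'): matches sub[2] = 'd'
  Position 5 ('a'): no match needed
  Position 6 ('c'): no match needed
All 3 characters matched => is a subsequence

1


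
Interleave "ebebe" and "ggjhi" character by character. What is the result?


Interleaving "ebebe" and "ggjhi":
  Position 0: 'e' from first, 'g' from second => "eg"
  Position 1: 'b' from first, 'g' from second => "bg"
  Position 2: 'e' from first, 'j' from second => "ej"
  Position 3: 'b' from first, 'h' from second => "bh"
  Position 4: 'e' from first, 'i' from second => "ei"
Result: egbgejbhei

egbgejbhei


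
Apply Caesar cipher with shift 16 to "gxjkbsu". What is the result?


Caesar cipher: shift "gxjkbsu" by 16
  'g' (pos 6) + 16 = pos 22 = 'w'
  'x' (pos 23) + 16 = pos 13 = 'n'
  'j' (pos 9) + 16 = pos 25 = 'z'
  'k' (pos 10) + 16 = pos 0 = 'a'
  'b' (pos 1) + 16 = pos 17 = 'r'
  's' (pos 18) + 16 = pos 8 = 'i'
  'u' (pos 20) + 16 = pos 10 = 'k'
Result: wnzarik

wnzarik


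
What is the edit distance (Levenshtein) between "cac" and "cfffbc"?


Computing edit distance: "cac" -> "cfffbc"
DP table:
           c    f    f    f    b    c
      0    1    2    3    4    5    6
  c   1    0    1    2    3    4    5
  a   2    1    1    2    3    4    5
  c   3    2    2    2    3    4    4
Edit distance = dp[3][6] = 4

4


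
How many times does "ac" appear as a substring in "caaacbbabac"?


Searching for "ac" in "caaacbbabac"
Scanning each position:
  Position 0: "ca" => no
  Position 1: "aa" => no
  Position 2: "aa" => no
  Position 3: "ac" => MATCH
  Position 4: "cb" => no
  Position 5: "bb" => no
  Position 6: "ba" => no
  Position 7: "ab" => no
  Position 8: "ba" => no
  Position 9: "ac" => MATCH
Total occurrences: 2

2


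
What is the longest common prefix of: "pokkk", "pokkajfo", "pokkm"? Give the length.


Words: pokkk, pokkajfo, pokkm
  Position 0: all 'p' => match
  Position 1: all 'o' => match
  Position 2: all 'k' => match
  Position 3: all 'k' => match
  Position 4: ('k', 'a', 'm') => mismatch, stop
LCP = "pokk" (length 4)

4


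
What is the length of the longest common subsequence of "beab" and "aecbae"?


LCS of "beab" and "aecbae"
DP table:
           a    e    c    b    a    e
      0    0    0    0    0    0    0
  b   0    0    0    0    1    1    1
  e   0    0    1    1    1    1    2
  a   0    1    1    1    1    2    2
  b   0    1    1    1    2    2    2
LCS length = dp[4][6] = 2

2


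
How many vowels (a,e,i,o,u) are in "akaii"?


Input: akaii
Checking each character:
  'a' at position 0: vowel (running total: 1)
  'k' at position 1: consonant
  'a' at position 2: vowel (running total: 2)
  'i' at position 3: vowel (running total: 3)
  'i' at position 4: vowel (running total: 4)
Total vowels: 4

4


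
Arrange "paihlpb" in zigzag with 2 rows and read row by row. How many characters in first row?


Zigzag "paihlpb" into 2 rows:
Placing characters:
  'p' => row 0
  'a' => row 1
  'i' => row 0
  'h' => row 1
  'l' => row 0
  'p' => row 1
  'b' => row 0
Rows:
  Row 0: "pilb"
  Row 1: "ahp"
First row length: 4

4


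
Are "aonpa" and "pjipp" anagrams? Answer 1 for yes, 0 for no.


Strings: "aonpa", "pjipp"
Sorted first:  aanop
Sorted second: ijppp
Differ at position 0: 'a' vs 'i' => not anagrams

0


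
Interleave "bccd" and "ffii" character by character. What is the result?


Interleaving "bccd" and "ffii":
  Position 0: 'b' from first, 'f' from second => "bf"
  Position 1: 'c' from first, 'f' from second => "cf"
  Position 2: 'c' from first, 'i' from second => "ci"
  Position 3: 'd' from first, 'i' from second => "di"
Result: bfcfcidi

bfcfcidi


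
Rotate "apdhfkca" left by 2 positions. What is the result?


Input: "apdhfkca", rotate left by 2
First 2 characters: "ap"
Remaining characters: "dhfkca"
Concatenate remaining + first: "dhfkca" + "ap" = "dhfkcaap"

dhfkcaap


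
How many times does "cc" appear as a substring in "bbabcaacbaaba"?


Searching for "cc" in "bbabcaacbaaba"
Scanning each position:
  Position 0: "bb" => no
  Position 1: "ba" => no
  Position 2: "ab" => no
  Position 3: "bc" => no
  Position 4: "ca" => no
  Position 5: "aa" => no
  Position 6: "ac" => no
  Position 7: "cb" => no
  Position 8: "ba" => no
  Position 9: "aa" => no
  Position 10: "ab" => no
  Position 11: "ba" => no
Total occurrences: 0

0


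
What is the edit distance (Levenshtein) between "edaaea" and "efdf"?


Computing edit distance: "edaaea" -> "efdf"
DP table:
           e    f    d    f
      0    1    2    3    4
  e   1    0    1    2    3
  d   2    1    1    1    2
  a   3    2    2    2    2
  a   4    3    3    3    3
  e   5    4    4    4    4
  a   6    5    5    5    5
Edit distance = dp[6][4] = 5

5
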